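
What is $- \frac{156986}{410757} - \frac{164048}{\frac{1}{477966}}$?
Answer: $- \frac{32207196101377562}{410757} \approx -7.8409 \cdot 10^{10}$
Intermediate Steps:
$- \frac{156986}{410757} - \frac{164048}{\frac{1}{477966}} = \left(-156986\right) \frac{1}{410757} - 164048 \frac{1}{\frac{1}{477966}} = - \frac{156986}{410757} - 78409366368 = - \frac{32207196101377562}{410757}$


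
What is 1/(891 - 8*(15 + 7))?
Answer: 1/715 ≈ 0.0013986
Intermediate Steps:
1/(891 - 8*(15 + 7)) = 1/(891 - 8*22) = 1/(891 - 176) = 1/715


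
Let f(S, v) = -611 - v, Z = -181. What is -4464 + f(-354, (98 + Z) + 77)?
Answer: -5069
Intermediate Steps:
-4464 + f(-354, (98 + Z) + 77) = -4464 + (-611 - ((98 - 181) + 77)) = -4464 + (-611 - (-83 + 77)) = -4464 + (-611 - 1*(-6)) = -4464 + (-611 + 6) = -4464 - 605 = -5069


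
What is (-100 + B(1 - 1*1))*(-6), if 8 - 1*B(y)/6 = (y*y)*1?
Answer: 312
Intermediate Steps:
B(y) = 48 - 6*y**2 (B(y) = 48 - 6*y*y = 48 - 6*y**2)
(-100 + B(1 - 1*1))*(-6) = (-100 + (48 - 6*(1 - 1*1)**2))*(-6) = (-100 + (48 - 6*(1 - 1)**2))*(-6) = (-100 + (48 - 6*0**2))*(-6) = (-100 + (48 - 6*0))*(-6) = (-100 + (48 + 0))*(-6) = (-100 + 48)*(-6) = -52*(-6) = 312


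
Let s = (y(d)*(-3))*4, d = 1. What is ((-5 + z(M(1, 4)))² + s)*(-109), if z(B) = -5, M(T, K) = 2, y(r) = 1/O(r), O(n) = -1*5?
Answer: -55808/5 ≈ -11162.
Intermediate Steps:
O(n) = -5
y(r) = -⅕ (y(r) = 1/(-5) = -⅕)
s = 12/5 (s = -⅕*(-3)*4 = (⅗)*4 = 12/5 ≈ 2.4000)
((-5 + z(M(1, 4)))² + s)*(-109) = ((-5 - 5)² + 12/5)*(-109) = ((-10)² + 12/5)*(-109) = (100 + 12/5)*(-109) = (512/5)*(-109) = -55808/5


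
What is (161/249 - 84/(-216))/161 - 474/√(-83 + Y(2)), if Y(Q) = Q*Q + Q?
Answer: 221/34362 + 474*I*√77/77 ≈ 0.0064315 + 54.017*I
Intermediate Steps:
Y(Q) = Q + Q² (Y(Q) = Q² + Q = Q + Q²)
(161/249 - 84/(-216))/161 - 474/√(-83 + Y(2)) = (161/249 - 84/(-216))/161 - 474/√(-83 + 2*(1 + 2)) = (161*(1/249) - 84*(-1/216))*(1/161) - 474/√(-83 + 2*3) = (161/249 + 7/18)*(1/161) - 474/√(-83 + 6) = (1547/1494)*(1/161) - 474*(-I*√77/77) = 221/34362 - 474*(-I*√77/77) = 221/34362 - (-474)*I*√77/77 = 221/34362 + 474*I*√77/77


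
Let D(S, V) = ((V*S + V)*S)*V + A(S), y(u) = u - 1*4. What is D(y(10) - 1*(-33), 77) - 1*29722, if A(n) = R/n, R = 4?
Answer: 359561206/39 ≈ 9.2195e+6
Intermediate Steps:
y(u) = -4 + u (y(u) = u - 4 = -4 + u)
A(n) = 4/n
D(S, V) = 4/S + S*V*(V + S*V) (D(S, V) = ((V*S + V)*S)*V + 4/S = ((S*V + V)*S)*V + 4/S = ((V + S*V)*S)*V + 4/S = (S*(V + S*V))*V + 4/S = S*V*(V + S*V) + 4/S = 4/S + S*V*(V + S*V))
D(y(10) - 1*(-33), 77) - 1*29722 = (4 + ((-4 + 10) - 1*(-33))²*77²*(1 + ((-4 + 10) - 1*(-33))))/((-4 + 10) - 1*(-33)) - 1*29722 = (4 + (6 + 33)²*5929*(1 + (6 + 33)))/(6 + 33) - 29722 = (4 + 39²*5929*(1 + 39))/39 - 29722 = (4 + 1521*5929*40)/39 - 29722 = (4 + 360720360)/39 - 29722 = (1/39)*360720364 - 29722 = 360720364/39 - 29722 = 359561206/39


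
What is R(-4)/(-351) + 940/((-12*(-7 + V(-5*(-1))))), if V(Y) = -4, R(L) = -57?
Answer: 9374/1287 ≈ 7.2836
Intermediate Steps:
R(-4)/(-351) + 940/((-12*(-7 + V(-5*(-1))))) = -57/(-351) + 940/((-12*(-7 - 4))) = -57*(-1/351) + 940/((-12*(-11))) = 19/117 + 940/132 = 19/117 + 940*(1/132) = 19/117 + 235/33 = 9374/1287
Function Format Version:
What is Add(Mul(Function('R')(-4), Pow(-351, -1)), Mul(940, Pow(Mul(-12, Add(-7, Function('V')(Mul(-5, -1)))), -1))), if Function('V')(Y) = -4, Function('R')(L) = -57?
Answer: Rational(9374, 1287) ≈ 7.2836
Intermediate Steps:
Add(Mul(Function('R')(-4), Pow(-351, -1)), Mul(940, Pow(Mul(-12, Add(-7, Function('V')(Mul(-5, -1)))), -1))) = Add(Mul(-57, Pow(-351, -1)), Mul(940, Pow(Mul(-12, Add(-7, -4)), -1))) = Add(Mul(-57, Rational(-1, 351)), Mul(940, Pow(Mul(-12, -11), -1))) = Add(Rational(19, 117), Mul(940, Pow(132, -1))) = Add(Rational(19, 117), Mul(940, Rational(1, 132))) = Add(Rational(19, 117), Rational(235, 33)) = Rational(9374, 1287)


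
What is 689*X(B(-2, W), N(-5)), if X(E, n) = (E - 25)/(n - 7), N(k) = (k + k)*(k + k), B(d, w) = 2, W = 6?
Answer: -15847/93 ≈ -170.40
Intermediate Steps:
N(k) = 4*k² (N(k) = (2*k)*(2*k) = 4*k²)
X(E, n) = (-25 + E)/(-7 + n)
689*X(B(-2, W), N(-5)) = 689*((-25 + 2)/(-7 + 4*(-5)²)) = 689*(-23/(-7 + 4*25)) = 689*(-23/(-7 + 100)) = 689*(-23/93) = -15847/93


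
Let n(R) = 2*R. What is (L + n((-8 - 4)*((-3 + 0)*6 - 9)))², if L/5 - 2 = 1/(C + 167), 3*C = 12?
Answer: 12661425529/29241 ≈ 4.3300e+5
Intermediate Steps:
C = 4 (C = (⅓)*12 = 4)
L = 1715/171 (L = 10 + 5/(4 + 167) = 10 + 5/171 = 1715/171 ≈ 10.029)
(L + n((-8 - 4)*((-3 + 0)*6 - 9)))² = (1715/171 + 2*((-8 - 4)*((-3 + 0)*6 - 9)))² = (1715/171 + 2*(-12*(-3*6 - 9)))² = (1715/171 + 2*(-12*(-18 - 9)))² = (1715/171 + 2*(-12*(-27)))² = (1715/171 + 2*324)² = (1715/171 + 648)² = (112523/171)² = 12661425529/29241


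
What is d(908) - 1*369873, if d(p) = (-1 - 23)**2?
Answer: -369297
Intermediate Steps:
d(p) = 576 (d(p) = (-24)**2 = 576)
d(908) - 1*369873 = 576 - 1*369873 = 576 - 369873 = -369297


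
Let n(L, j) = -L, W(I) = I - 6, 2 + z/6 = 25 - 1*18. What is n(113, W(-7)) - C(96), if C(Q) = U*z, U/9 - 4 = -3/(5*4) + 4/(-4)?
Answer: -1765/2 ≈ -882.50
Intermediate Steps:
z = 30 (z = -12 + 6*(25 - 1*18) = -12 + 6*(25 - 18) = -12 + 6*7 = -12 + 42 = 30)
W(I) = -6 + I
U = 513/20 (U = 36 + 9*(-3/(5*4) + 4/(-4)) = 36 + 9*(-3/20 + 4*(-¼)) = 36 + 9*(-3*1/20 - 1) = 36 + 9*(-3/20 - 1) = 36 + 9*(-23/20) = 36 - 207/20 = 513/20 ≈ 25.650)
C(Q) = 1539/2 (C(Q) = (513/20)*30 = 1539/2)
n(113, W(-7)) - C(96) = -1*113 - 1*1539/2 = -113 - 1539/2 = -1765/2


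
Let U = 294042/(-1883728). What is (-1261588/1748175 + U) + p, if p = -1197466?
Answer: -25606244453141791/21383676600 ≈ -1.1975e+6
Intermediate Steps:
U = -21003/134552 (U = 294042*(-1/1883728) = -21003/134552 ≈ -0.15610)
(-1261588/1748175 + U) + p = (-1261588/1748175 - 21003/134552) - 1197466 = -18769646191/21383676600 - 1197466 = -25606244453141791/21383676600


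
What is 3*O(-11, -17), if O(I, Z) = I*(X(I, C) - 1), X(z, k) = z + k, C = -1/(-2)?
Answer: 759/2 ≈ 379.50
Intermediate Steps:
C = ½ (C = -1*(-½) = ½ ≈ 0.50000)
X(z, k) = k + z
O(I, Z) = I*(-½ + I) (O(I, Z) = I*((½ + I) - 1) = I*(-½ + I))
3*O(-11, -17) = 3*(-11*(-½ - 11)) = 3*(-11*(-23/2)) = 3*(253/2) = 759/2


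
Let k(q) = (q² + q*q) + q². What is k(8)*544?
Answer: 104448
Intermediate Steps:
k(q) = 3*q² (k(q) = (q² + q²) + q² = 2*q² + q² = 3*q²)
k(8)*544 = (3*8²)*544 = (3*64)*544 = 192*544 = 104448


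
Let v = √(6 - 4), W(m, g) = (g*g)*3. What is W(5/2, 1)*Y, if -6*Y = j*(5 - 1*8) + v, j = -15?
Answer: -45/2 - √2/2 ≈ -23.207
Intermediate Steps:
W(m, g) = 3*g² (W(m, g) = g²*3 = 3*g²)
v = √2 ≈ 1.4142
Y = -15/2 - √2/6 (Y = -(-15*(5 - 1*8) + √2)/6 = -(-15*(5 - 8) + √2)/6 = -(-15*(-3) + √2)/6 = -(45 + √2)/6 = -15/2 - √2/6 ≈ -7.7357)
W(5/2, 1)*Y = (3*1²)*(-15/2 - √2/6) = (3*1)*(-15/2 - √2/6) = 3*(-15/2 - √2/6) = -45/2 - √2/2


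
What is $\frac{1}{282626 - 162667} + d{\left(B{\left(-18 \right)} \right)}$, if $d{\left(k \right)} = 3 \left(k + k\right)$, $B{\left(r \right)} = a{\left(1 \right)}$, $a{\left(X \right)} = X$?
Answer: $\frac{719755}{119959} \approx 6.0$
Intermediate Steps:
$B{\left(r \right)} = 1$
$d{\left(k \right)} = 6 k$ ($d{\left(k \right)} = 3 \cdot 2 k = 6 k$)
$\frac{1}{282626 - 162667} + d{\left(B{\left(-18 \right)} \right)} = \frac{1}{282626 - 162667} + 6 \cdot 1 = \frac{1}{119959} + 6 = \frac{719755}{119959}$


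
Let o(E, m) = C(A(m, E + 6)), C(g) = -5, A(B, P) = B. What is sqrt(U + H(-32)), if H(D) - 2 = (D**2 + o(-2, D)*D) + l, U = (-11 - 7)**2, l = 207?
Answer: sqrt(1717) ≈ 41.437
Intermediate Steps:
o(E, m) = -5
U = 324 (U = (-18)**2 = 324)
H(D) = 209 + D**2 - 5*D (H(D) = 2 + ((D**2 - 5*D) + 207) = 2 + (207 + D**2 - 5*D) = 209 + D**2 - 5*D)
sqrt(U + H(-32)) = sqrt(324 + (209 + (-32)**2 - 5*(-32))) = sqrt(324 + (209 + 1024 + 160)) = sqrt(324 + 1393) = sqrt(1717)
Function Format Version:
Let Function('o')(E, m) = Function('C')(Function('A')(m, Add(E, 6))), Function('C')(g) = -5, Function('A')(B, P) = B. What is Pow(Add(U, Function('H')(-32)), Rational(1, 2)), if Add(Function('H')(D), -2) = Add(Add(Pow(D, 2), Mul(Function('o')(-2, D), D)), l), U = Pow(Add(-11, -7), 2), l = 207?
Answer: Pow(1717, Rational(1, 2)) ≈ 41.437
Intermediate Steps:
Function('o')(E, m) = -5
U = 324 (U = Pow(-18, 2) = 324)
Function('H')(D) = Add(209, Pow(D, 2), Mul(-5, D)) (Function('H')(D) = Add(2, Add(Add(Pow(D, 2), Mul(-5, D)), 207)) = Add(2, Add(207, Pow(D, 2), Mul(-5, D))) = Add(209, Pow(D, 2), Mul(-5, D)))
Pow(Add(U, Function('H')(-32)), Rational(1, 2)) = Pow(Add(324, Add(209, Pow(-32, 2), Mul(-5, -32))), Rational(1, 2)) = Pow(Add(324, Add(209, 1024, 160)), Rational(1, 2)) = Pow(Add(324, 1393), Rational(1, 2)) = Pow(1717, Rational(1, 2))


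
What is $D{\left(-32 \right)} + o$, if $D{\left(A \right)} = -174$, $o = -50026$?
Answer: $-50200$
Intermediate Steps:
$D{\left(-32 \right)} + o = -174 - 50026 = -50200$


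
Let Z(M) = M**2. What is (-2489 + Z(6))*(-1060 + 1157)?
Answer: -237941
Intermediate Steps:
(-2489 + Z(6))*(-1060 + 1157) = (-2489 + 6**2)*(-1060 + 1157) = (-2489 + 36)*97 = -2453*97 = -237941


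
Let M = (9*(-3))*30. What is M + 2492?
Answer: 1682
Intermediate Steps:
M = -810 (M = -27*30 = -810)
M + 2492 = -810 + 2492 = 1682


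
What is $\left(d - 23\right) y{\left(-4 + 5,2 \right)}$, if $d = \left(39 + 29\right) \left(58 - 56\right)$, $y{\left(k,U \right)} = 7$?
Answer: $791$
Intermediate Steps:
$d = 136$ ($d = 68 \cdot 2 = 136$)
$\left(d - 23\right) y{\left(-4 + 5,2 \right)} = \left(136 - 23\right) 7 = 113 \cdot 7 = 791$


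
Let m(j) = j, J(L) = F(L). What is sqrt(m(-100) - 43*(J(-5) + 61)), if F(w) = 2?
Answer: 53*I ≈ 53.0*I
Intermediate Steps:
J(L) = 2
sqrt(m(-100) - 43*(J(-5) + 61)) = sqrt(-100 - 43*(2 + 61)) = sqrt(-100 - 43*63) = sqrt(-100 - 2709) = sqrt(-2809) = 53*I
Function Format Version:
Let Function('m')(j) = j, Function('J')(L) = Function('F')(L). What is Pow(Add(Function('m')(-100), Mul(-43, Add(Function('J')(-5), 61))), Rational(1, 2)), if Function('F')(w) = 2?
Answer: Mul(53, I) ≈ Mul(53.000, I)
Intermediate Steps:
Function('J')(L) = 2
Pow(Add(Function('m')(-100), Mul(-43, Add(Function('J')(-5), 61))), Rational(1, 2)) = Pow(Add(-100, Mul(-43, Add(2, 61))), Rational(1, 2)) = Pow(Add(-100, Mul(-43, 63)), Rational(1, 2)) = Pow(Add(-100, -2709), Rational(1, 2)) = Pow(-2809, Rational(1, 2)) = Mul(53, I)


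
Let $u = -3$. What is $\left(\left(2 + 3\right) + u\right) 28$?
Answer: $56$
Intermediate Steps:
$\left(\left(2 + 3\right) + u\right) 28 = \left(\left(2 + 3\right) - 3\right) 28 = \left(5 - 3\right) 28 = 2 \cdot 28 = 56$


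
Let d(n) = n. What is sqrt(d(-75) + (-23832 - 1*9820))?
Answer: I*sqrt(33727) ≈ 183.65*I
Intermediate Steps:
sqrt(d(-75) + (-23832 - 1*9820)) = sqrt(-75 + (-23832 - 1*9820)) = sqrt(-75 + (-23832 - 9820)) = sqrt(-75 - 33652) = sqrt(-33727) = I*sqrt(33727)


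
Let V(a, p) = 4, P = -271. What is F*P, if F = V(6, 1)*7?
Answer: -7588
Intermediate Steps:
F = 28 (F = 4*7 = 28)
F*P = 28*(-271) = -7588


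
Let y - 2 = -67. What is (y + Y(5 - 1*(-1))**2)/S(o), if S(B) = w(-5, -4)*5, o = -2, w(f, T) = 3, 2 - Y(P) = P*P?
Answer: 1091/15 ≈ 72.733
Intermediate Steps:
Y(P) = 2 - P**2 (Y(P) = 2 - P*P = 2 - P**2)
y = -65 (y = 2 - 67 = -65)
S(B) = 15 (S(B) = 3*5 = 15)
(y + Y(5 - 1*(-1))**2)/S(o) = (-65 + (2 - (5 - 1*(-1))**2)**2)/15 = (-65 + (2 - (5 + 1)**2)**2)/15 = (-65 + (2 - 1*6**2)**2)/15 = (-65 + (2 - 1*36)**2)/15 = (-65 + (2 - 36)**2)/15 = (-65 + (-34)**2)/15 = (-65 + 1156)/15 = (1/15)*1091 = 1091/15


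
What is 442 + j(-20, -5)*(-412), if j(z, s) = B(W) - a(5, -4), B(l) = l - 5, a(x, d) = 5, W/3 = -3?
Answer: 8270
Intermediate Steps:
W = -9 (W = 3*(-3) = -9)
B(l) = -5 + l
j(z, s) = -19 (j(z, s) = (-5 - 9) - 1*5 = -14 - 5 = -19)
442 + j(-20, -5)*(-412) = 442 - 19*(-412) = 442 + 7828 = 8270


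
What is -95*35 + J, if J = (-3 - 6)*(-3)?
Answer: -3298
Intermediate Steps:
J = 27 (J = -9*(-3) = 27)
-95*35 + J = -95*35 + 27 = -3325 + 27 = -3298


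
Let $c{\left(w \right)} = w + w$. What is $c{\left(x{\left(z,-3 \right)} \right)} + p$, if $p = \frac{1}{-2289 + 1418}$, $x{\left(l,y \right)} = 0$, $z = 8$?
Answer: $- \frac{1}{871} \approx -0.0011481$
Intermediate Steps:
$c{\left(w \right)} = 2 w$
$p = - \frac{1}{871}$ ($p = \frac{1}{-871} = - \frac{1}{871} \approx -0.0011481$)
$c{\left(x{\left(z,-3 \right)} \right)} + p = 2 \cdot 0 - \frac{1}{871} = 0 - \frac{1}{871} = - \frac{1}{871}$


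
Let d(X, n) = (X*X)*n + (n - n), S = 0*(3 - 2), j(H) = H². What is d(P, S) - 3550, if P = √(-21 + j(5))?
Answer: -3550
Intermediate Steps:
P = 2 (P = √(-21 + 5²) = √(-21 + 25) = √4 = 2)
S = 0 (S = 0*1 = 0)
d(X, n) = n*X² (d(X, n) = X²*n + 0 = n*X² + 0 = n*X²)
d(P, S) - 3550 = 0*2² - 3550 = 0*4 - 3550 = 0 - 3550 = -3550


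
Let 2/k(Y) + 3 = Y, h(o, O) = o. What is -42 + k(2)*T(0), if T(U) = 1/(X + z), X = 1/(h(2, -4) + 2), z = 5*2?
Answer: -1730/41 ≈ -42.195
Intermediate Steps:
k(Y) = 2/(-3 + Y)
z = 10
X = ¼ (X = 1/(2 + 2) = 1/4 = ¼ ≈ 0.25000)
T(U) = 4/41 (T(U) = 1/(¼ + 10) = 1/(41/4) = 4/41)
-42 + k(2)*T(0) = -42 + (2/(-3 + 2))*(4/41) = -42 + (2/(-1))*(4/41) = -42 + (2*(-1))*(4/41) = -42 - 2*4/41 = -42 - 8/41 = -1730/41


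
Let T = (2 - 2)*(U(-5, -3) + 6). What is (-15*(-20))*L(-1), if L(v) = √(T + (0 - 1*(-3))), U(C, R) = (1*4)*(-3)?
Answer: 300*√3 ≈ 519.62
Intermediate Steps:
U(C, R) = -12 (U(C, R) = 4*(-3) = -12)
T = 0 (T = (2 - 2)*(-12 + 6) = 0*(-6) = 0)
L(v) = √3 (L(v) = √(0 + (0 - 1*(-3))) = √(0 + (0 + 3)) = √(0 + 3) = √3)
(-15*(-20))*L(-1) = (-15*(-20))*√3 = 300*√3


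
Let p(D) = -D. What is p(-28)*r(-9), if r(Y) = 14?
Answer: 392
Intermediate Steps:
p(-28)*r(-9) = -1*(-28)*14 = 28*14 = 392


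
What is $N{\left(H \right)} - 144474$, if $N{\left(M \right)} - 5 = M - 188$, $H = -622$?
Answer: $-145279$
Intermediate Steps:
$N{\left(M \right)} = -183 + M$ ($N{\left(M \right)} = 5 + \left(M - 188\right) = 5 + \left(-188 + M\right) = -183 + M$)
$N{\left(H \right)} - 144474 = \left(-183 - 622\right) - 144474 = -805 - 144474 = -145279$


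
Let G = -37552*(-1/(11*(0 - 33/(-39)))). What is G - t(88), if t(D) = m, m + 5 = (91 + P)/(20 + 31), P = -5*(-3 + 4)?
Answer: 24917425/6171 ≈ 4037.8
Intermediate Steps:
P = -5 (P = -5*1 = -5)
G = 488176/121 (G = -37552*(-1/(11*(0 - 33*(-1/39)))) = -37552*(-1/(11*(0 + 11/13))) = -37552/((-11*11/13)) = -37552/(-121/13) = -37552*(-13/121) = 488176/121 ≈ 4034.5)
m = -169/51 (m = -5 + (91 - 5)/(20 + 31) = -5 + 86/51 = -169/51 ≈ -3.3137)
t(D) = -169/51
G - t(88) = 488176/121 - 1*(-169/51) = 488176/121 + 169/51 = 24917425/6171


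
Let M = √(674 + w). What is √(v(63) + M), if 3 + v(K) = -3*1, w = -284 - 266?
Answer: √(-6 + 2*√31) ≈ 2.2662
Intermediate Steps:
w = -550
v(K) = -6 (v(K) = -3 - 3*1 = -3 - 3 = -6)
M = 2*√31 (M = √(674 - 550) = √124 = 2*√31 ≈ 11.136)
√(v(63) + M) = √(-6 + 2*√31)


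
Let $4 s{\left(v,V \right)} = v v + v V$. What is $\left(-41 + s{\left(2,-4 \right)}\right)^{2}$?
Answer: $1764$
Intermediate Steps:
$s{\left(v,V \right)} = \frac{v^{2}}{4} + \frac{V v}{4}$ ($s{\left(v,V \right)} = \frac{v v + v V}{4} = \frac{v^{2} + V v}{4} = \frac{v^{2}}{4} + \frac{V v}{4}$)
$\left(-41 + s{\left(2,-4 \right)}\right)^{2} = \left(-41 + \frac{1}{4} \cdot 2 \left(-4 + 2\right)\right)^{2} = \left(-41 + \frac{1}{4} \cdot 2 \left(-2\right)\right)^{2} = \left(-41 - 1\right)^{2} = \left(-42\right)^{2} = 1764$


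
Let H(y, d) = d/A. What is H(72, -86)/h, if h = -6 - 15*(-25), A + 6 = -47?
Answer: 86/19557 ≈ 0.0043974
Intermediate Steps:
A = -53 (A = -6 - 47 = -53)
H(y, d) = -d/53 (H(y, d) = d/(-53) = d*(-1/53) = -d/53)
h = 369 (h = -6 + 375 = 369)
H(72, -86)/h = -1/53*(-86)/369 = (86/53)*(1/369) = 86/19557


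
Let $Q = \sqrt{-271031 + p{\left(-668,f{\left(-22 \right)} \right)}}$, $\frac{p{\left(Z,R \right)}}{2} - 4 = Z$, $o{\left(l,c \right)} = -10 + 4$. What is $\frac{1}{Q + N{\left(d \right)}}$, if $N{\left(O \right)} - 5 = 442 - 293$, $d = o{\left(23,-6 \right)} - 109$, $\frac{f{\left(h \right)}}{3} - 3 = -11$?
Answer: $\frac{154}{296075} - \frac{i \sqrt{272359}}{296075} \approx 0.00052014 - 0.0017627 i$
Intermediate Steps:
$f{\left(h \right)} = -24$ ($f{\left(h \right)} = 9 + 3 \left(-11\right) = 9 - 33 = -24$)
$o{\left(l,c \right)} = -6$
$p{\left(Z,R \right)} = 8 + 2 Z$
$d = -115$ ($d = -6 - 109 = -115$)
$N{\left(O \right)} = 154$ ($N{\left(O \right)} = 5 + \left(442 - 293\right) = 5 + 149 = 154$)
$Q = i \sqrt{272359}$ ($Q = \sqrt{-271031 + \left(8 + 2 \left(-668\right)\right)} = \sqrt{-271031 + \left(8 - 1336\right)} = \sqrt{-271031 - 1328} = \sqrt{-272359} = i \sqrt{272359} \approx 521.88 i$)
$\frac{1}{Q + N{\left(d \right)}} = \frac{1}{i \sqrt{272359} + 154} = \frac{1}{154 + i \sqrt{272359}}$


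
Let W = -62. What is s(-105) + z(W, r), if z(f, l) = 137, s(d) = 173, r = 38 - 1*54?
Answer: 310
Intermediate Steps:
r = -16 (r = 38 - 54 = -16)
s(-105) + z(W, r) = 173 + 137 = 310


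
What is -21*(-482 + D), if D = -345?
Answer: 17367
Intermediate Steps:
-21*(-482 + D) = -21*(-482 - 345) = -21*(-827) = 17367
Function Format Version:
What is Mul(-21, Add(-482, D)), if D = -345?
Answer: 17367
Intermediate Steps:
Mul(-21, Add(-482, D)) = Mul(-21, Add(-482, -345)) = Mul(-21, -827) = 17367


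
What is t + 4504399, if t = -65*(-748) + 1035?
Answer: 4554054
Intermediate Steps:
t = 49655 (t = 48620 + 1035 = 49655)
t + 4504399 = 49655 + 4504399 = 4554054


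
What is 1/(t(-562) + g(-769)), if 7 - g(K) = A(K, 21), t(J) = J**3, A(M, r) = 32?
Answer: -1/177504353 ≈ -5.6337e-9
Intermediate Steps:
g(K) = -25 (g(K) = 7 - 1*32 = 7 - 32 = -25)
1/(t(-562) + g(-769)) = 1/((-562)**3 - 25) = 1/(-177504328 - 25) = 1/(-177504353) = -1/177504353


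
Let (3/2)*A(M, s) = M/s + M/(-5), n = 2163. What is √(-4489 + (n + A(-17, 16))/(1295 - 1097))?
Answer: I*√17555817345/1980 ≈ 66.918*I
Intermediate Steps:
A(M, s) = -2*M/15 + 2*M/(3*s) (A(M, s) = 2*(M/s + M/(-5))/3 = 2*(M/s + M*(-⅕))/3 = 2*(M/s - M/5)/3 = 2*(-M/5 + M/s)/3 = -2*M/15 + 2*M/(3*s))
√(-4489 + (n + A(-17, 16))/(1295 - 1097)) = √(-4489 + (2163 + (2/15)*(-17)*(5 - 1*16)/16)/(1295 - 1097)) = √(-4489 + (2163 + (2/15)*(-17)*(1/16)*(5 - 16))/198) = √(-4489 + (2163 + (2/15)*(-17)*(1/16)*(-11))*(1/198)) = √(-4489 + (2163 + 187/120)*(1/198)) = √(-4489 + (259747/120)*(1/198)) = √(-4489 + 259747/23760) = √(-106398893/23760) = I*√17555817345/1980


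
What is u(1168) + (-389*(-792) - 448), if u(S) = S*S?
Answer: 1671864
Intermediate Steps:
u(S) = S**2
u(1168) + (-389*(-792) - 448) = 1168**2 + (-389*(-792) - 448) = 1364224 + (308088 - 448) = 1364224 + 307640 = 1671864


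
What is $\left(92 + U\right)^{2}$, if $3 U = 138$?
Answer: $19044$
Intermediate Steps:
$U = 46$ ($U = \frac{1}{3} \cdot 138 = 46$)
$\left(92 + U\right)^{2} = \left(92 + 46\right)^{2} = 138^{2} = 19044$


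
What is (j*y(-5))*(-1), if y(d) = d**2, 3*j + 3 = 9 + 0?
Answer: -50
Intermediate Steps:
j = 2 (j = -1 + (9 + 0)/3 = -1 + (1/3)*9 = -1 + 3 = 2)
(j*y(-5))*(-1) = (2*(-5)**2)*(-1) = (2*25)*(-1) = 50*(-1) = -50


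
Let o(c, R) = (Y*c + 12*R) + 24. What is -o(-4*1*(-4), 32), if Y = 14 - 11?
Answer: -456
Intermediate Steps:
Y = 3
o(c, R) = 24 + 3*c + 12*R (o(c, R) = (3*c + 12*R) + 24 = 24 + 3*c + 12*R)
-o(-4*1*(-4), 32) = -(24 + 3*(-4*1*(-4)) + 12*32) = -(24 + 3*(-4*(-4)) + 384) = -(24 + 3*16 + 384) = -(24 + 48 + 384) = -1*456 = -456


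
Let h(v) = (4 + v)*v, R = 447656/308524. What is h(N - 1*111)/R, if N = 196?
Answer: 583496015/111914 ≈ 5213.8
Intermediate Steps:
R = 111914/77131 (R = 447656*(1/308524) = 111914/77131 ≈ 1.4510)
h(v) = v*(4 + v)
h(N - 1*111)/R = ((196 - 1*111)*(4 + (196 - 1*111)))/(111914/77131) = ((196 - 111)*(4 + (196 - 111)))*(77131/111914) = (85*(4 + 85))*(77131/111914) = (85*89)*(77131/111914) = 7565*(77131/111914) = 583496015/111914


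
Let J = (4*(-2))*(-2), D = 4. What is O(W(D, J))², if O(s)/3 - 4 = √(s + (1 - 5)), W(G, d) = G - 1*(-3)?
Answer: 171 + 72*√3 ≈ 295.71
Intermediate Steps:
J = 16 (J = -8*(-2) = 16)
W(G, d) = 3 + G (W(G, d) = G + 3 = 3 + G)
O(s) = 12 + 3*√(-4 + s) (O(s) = 12 + 3*√(s + (1 - 5)) = 12 + 3*√(s - 4) = 12 + 3*√(-4 + s))
O(W(D, J))² = (12 + 3*√(-4 + (3 + 4)))² = (12 + 3*√(-4 + 7))² = (12 + 3*√3)²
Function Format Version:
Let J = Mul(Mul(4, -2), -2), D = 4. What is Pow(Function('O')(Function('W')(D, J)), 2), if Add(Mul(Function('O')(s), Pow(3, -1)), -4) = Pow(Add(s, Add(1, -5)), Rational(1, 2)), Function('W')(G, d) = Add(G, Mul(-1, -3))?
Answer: Add(171, Mul(72, Pow(3, Rational(1, 2)))) ≈ 295.71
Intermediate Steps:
J = 16 (J = Mul(-8, -2) = 16)
Function('W')(G, d) = Add(3, G) (Function('W')(G, d) = Add(G, 3) = Add(3, G))
Function('O')(s) = Add(12, Mul(3, Pow(Add(-4, s), Rational(1, 2)))) (Function('O')(s) = Add(12, Mul(3, Pow(Add(s, Add(1, -5)), Rational(1, 2)))) = Add(12, Mul(3, Pow(Add(s, -4), Rational(1, 2)))) = Add(12, Mul(3, Pow(Add(-4, s), Rational(1, 2)))))
Pow(Function('O')(Function('W')(D, J)), 2) = Pow(Add(12, Mul(3, Pow(Add(-4, Add(3, 4)), Rational(1, 2)))), 2) = Pow(Add(12, Mul(3, Pow(Add(-4, 7), Rational(1, 2)))), 2) = Pow(Add(12, Mul(3, Pow(3, Rational(1, 2)))), 2)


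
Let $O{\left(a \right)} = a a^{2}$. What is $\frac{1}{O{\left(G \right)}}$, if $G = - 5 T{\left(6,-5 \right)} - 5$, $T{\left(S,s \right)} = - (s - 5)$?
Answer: $- \frac{1}{166375} \approx -6.0105 \cdot 10^{-6}$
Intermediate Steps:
$T{\left(S,s \right)} = 5 - s$ ($T{\left(S,s \right)} = - (-5 + s) = 5 - s$)
$G = -55$ ($G = - 5 \left(5 - -5\right) - 5 = - 5 \left(5 + 5\right) - 5 = \left(-5\right) 10 - 5 = -50 - 5 = -55$)
$O{\left(a \right)} = a^{3}$
$\frac{1}{O{\left(G \right)}} = \frac{1}{\left(-55\right)^{3}} = \frac{1}{-166375} = - \frac{1}{166375}$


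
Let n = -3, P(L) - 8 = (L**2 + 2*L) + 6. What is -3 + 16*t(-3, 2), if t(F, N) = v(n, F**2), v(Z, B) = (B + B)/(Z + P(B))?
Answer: -21/55 ≈ -0.38182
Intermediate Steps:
P(L) = 14 + L**2 + 2*L (P(L) = 8 + ((L**2 + 2*L) + 6) = 8 + (6 + L**2 + 2*L) = 14 + L**2 + 2*L)
v(Z, B) = 2*B/(14 + Z + B**2 + 2*B) (v(Z, B) = (B + B)/(Z + (14 + B**2 + 2*B)) = (2*B)/(14 + Z + B**2 + 2*B) = 2*B/(14 + Z + B**2 + 2*B))
t(F, N) = 2*F**2/(11 + F**4 + 2*F**2) (t(F, N) = 2*F**2/(14 - 3 + (F**2)**2 + 2*F**2) = 2*F**2/(14 - 3 + F**4 + 2*F**2) = 2*F**2/(11 + F**4 + 2*F**2))
-3 + 16*t(-3, 2) = -3 + 16*(2*(-3)**2/(11 + (-3)**4 + 2*(-3)**2)) = -3 + 16*(2*9/(11 + 81 + 2*9)) = -3 + 16*(2*9/(11 + 81 + 18)) = -3 + 16*(2*9/110) = -3 + 16*(2*9*(1/110)) = -3 + 16*(9/55) = -3 + 144/55 = -21/55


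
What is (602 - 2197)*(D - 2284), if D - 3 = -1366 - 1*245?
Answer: 6207740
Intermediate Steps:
D = -1608 (D = 3 + (-1366 - 1*245) = 3 + (-1366 - 245) = 3 - 1611 = -1608)
(602 - 2197)*(D - 2284) = (602 - 2197)*(-1608 - 2284) = -1595*(-3892) = 6207740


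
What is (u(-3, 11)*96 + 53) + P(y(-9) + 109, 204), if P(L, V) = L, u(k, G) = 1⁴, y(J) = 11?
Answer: 269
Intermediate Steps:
u(k, G) = 1
(u(-3, 11)*96 + 53) + P(y(-9) + 109, 204) = (1*96 + 53) + (11 + 109) = (96 + 53) + 120 = 149 + 120 = 269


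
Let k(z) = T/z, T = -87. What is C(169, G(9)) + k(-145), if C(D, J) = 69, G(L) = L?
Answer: 348/5 ≈ 69.600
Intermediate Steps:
k(z) = -87/z
C(169, G(9)) + k(-145) = 69 - 87/(-145) = 69 - 87*(-1/145) = 69 + 3/5 = 348/5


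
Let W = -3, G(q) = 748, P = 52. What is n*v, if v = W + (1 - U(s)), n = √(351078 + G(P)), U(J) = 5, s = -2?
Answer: -7*√351826 ≈ -4152.0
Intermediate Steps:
n = √351826 (n = √(351078 + 748) = √351826 ≈ 593.15)
v = -7 (v = -3 + (1 - 1*5) = -3 + (1 - 5) = -3 - 4 = -7)
n*v = √351826*(-7) = -7*√351826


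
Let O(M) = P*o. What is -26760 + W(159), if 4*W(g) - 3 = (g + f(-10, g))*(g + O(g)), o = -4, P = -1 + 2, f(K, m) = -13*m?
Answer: -402777/4 ≈ -1.0069e+5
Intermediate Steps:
P = 1
O(M) = -4 (O(M) = 1*(-4) = -4)
W(g) = ¾ - 3*g*(-4 + g) (W(g) = ¾ + ((g - 13*g)*(g - 4))/4 = ¾ + ((-12*g)*(-4 + g))/4 = ¾ + (-12*g*(-4 + g))/4 = ¾ - 3*g*(-4 + g))
-26760 + W(159) = -26760 + (¾ - 3*159² + 12*159) = -26760 + (¾ - 3*25281 + 1908) = -26760 + (¾ - 75843 + 1908) = -26760 - 295737/4 = -402777/4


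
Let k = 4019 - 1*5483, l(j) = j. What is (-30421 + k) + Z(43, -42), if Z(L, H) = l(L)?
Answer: -31842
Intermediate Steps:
Z(L, H) = L
k = -1464 (k = 4019 - 5483 = -1464)
(-30421 + k) + Z(43, -42) = (-30421 - 1464) + 43 = -31885 + 43 = -31842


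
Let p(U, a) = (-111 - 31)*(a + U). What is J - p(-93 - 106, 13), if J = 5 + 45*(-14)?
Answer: -27037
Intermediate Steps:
p(U, a) = -142*U - 142*a (p(U, a) = -142*(U + a) = -142*U - 142*a)
J = -625 (J = 5 - 630 = -625)
J - p(-93 - 106, 13) = -625 - (-142*(-93 - 106) - 142*13) = -625 - (-142*(-199) - 1846) = -625 - (28258 - 1846) = -625 - 1*26412 = -625 - 26412 = -27037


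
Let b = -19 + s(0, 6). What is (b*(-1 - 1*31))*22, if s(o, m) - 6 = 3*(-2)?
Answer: 13376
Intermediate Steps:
s(o, m) = 0 (s(o, m) = 6 + 3*(-2) = 6 - 6 = 0)
b = -19 (b = -19 + 0 = -19)
(b*(-1 - 1*31))*22 = -19*(-1 - 1*31)*22 = -19*(-1 - 31)*22 = -19*(-32)*22 = 608*22 = 13376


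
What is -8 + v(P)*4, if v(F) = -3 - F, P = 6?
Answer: -44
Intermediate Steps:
-8 + v(P)*4 = -8 + (-3 - 1*6)*4 = -8 + (-3 - 6)*4 = -8 - 9*4 = -8 - 36 = -44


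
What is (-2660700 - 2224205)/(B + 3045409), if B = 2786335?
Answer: -4884905/5831744 ≈ -0.83764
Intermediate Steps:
(-2660700 - 2224205)/(B + 3045409) = (-2660700 - 2224205)/(2786335 + 3045409) = -4884905/5831744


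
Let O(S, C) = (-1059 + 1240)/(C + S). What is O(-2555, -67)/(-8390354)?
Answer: 181/21999508188 ≈ 8.2275e-9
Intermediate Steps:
O(S, C) = 181/(C + S)
O(-2555, -67)/(-8390354) = (181/(-67 - 2555))/(-8390354) = (181/(-2622))*(-1/8390354) = (181*(-1/2622))*(-1/8390354) = -181/2622*(-1/8390354) = 181/21999508188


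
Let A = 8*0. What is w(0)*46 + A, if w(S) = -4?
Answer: -184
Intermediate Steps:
A = 0
w(0)*46 + A = -4*46 + 0 = -184 + 0 = -184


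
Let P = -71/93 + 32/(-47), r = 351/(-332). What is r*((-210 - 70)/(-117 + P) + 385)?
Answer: -62849709/153467 ≈ -409.53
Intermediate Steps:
r = -351/332 (r = 351*(-1/332) = -351/332 ≈ -1.0572)
P = -6313/4371 (P = -71*1/93 + 32*(-1/47) = -71/93 - 32/47 = -6313/4371 ≈ -1.4443)
r*((-210 - 70)/(-117 + P) + 385) = -351*((-210 - 70)/(-117 - 6313/4371) + 385)/332 = -351*(-280/(-517720/4371) + 385)/332 = -351*(-280*(-4371/517720) + 385)/332 = -351*(4371/1849 + 385)/332 = -351/332*716236/1849 = -62849709/153467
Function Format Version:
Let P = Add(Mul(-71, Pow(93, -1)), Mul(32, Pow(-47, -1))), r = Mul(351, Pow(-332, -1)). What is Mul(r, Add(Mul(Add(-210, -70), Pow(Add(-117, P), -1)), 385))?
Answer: Rational(-62849709, 153467) ≈ -409.53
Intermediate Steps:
r = Rational(-351, 332) (r = Mul(351, Rational(-1, 332)) = Rational(-351, 332) ≈ -1.0572)
P = Rational(-6313, 4371) (P = Add(Mul(-71, Rational(1, 93)), Mul(32, Rational(-1, 47))) = Add(Rational(-71, 93), Rational(-32, 47)) = Rational(-6313, 4371) ≈ -1.4443)
Mul(r, Add(Mul(Add(-210, -70), Pow(Add(-117, P), -1)), 385)) = Mul(Rational(-351, 332), Add(Mul(Add(-210, -70), Pow(Add(-117, Rational(-6313, 4371)), -1)), 385)) = Mul(Rational(-351, 332), Add(Mul(-280, Pow(Rational(-517720, 4371), -1)), 385)) = Mul(Rational(-351, 332), Add(Mul(-280, Rational(-4371, 517720)), 385)) = Mul(Rational(-351, 332), Add(Rational(4371, 1849), 385)) = Mul(Rational(-351, 332), Rational(716236, 1849)) = Rational(-62849709, 153467)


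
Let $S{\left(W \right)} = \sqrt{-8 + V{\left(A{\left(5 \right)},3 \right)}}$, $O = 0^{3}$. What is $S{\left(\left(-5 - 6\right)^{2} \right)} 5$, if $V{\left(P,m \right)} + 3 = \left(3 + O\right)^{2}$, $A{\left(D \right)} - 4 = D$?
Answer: $5 i \sqrt{2} \approx 7.0711 i$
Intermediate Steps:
$A{\left(D \right)} = 4 + D$
$O = 0$
$V{\left(P,m \right)} = 6$ ($V{\left(P,m \right)} = -3 + \left(3 + 0\right)^{2} = -3 + 3^{2} = -3 + 9 = 6$)
$S{\left(W \right)} = i \sqrt{2}$ ($S{\left(W \right)} = \sqrt{-8 + 6} = \sqrt{-2} = i \sqrt{2}$)
$S{\left(\left(-5 - 6\right)^{2} \right)} 5 = i \sqrt{2} \cdot 5 = 5 i \sqrt{2}$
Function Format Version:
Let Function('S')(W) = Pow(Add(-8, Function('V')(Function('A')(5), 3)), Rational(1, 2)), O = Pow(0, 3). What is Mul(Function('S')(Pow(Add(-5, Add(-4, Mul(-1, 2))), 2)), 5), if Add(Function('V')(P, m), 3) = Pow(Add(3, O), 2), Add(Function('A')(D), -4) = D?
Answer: Mul(5, I, Pow(2, Rational(1, 2))) ≈ Mul(7.0711, I)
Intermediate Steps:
Function('A')(D) = Add(4, D)
O = 0
Function('V')(P, m) = 6 (Function('V')(P, m) = Add(-3, Pow(Add(3, 0), 2)) = Add(-3, Pow(3, 2)) = Add(-3, 9) = 6)
Function('S')(W) = Mul(I, Pow(2, Rational(1, 2))) (Function('S')(W) = Pow(Add(-8, 6), Rational(1, 2)) = Pow(-2, Rational(1, 2)) = Mul(I, Pow(2, Rational(1, 2))))
Mul(Function('S')(Pow(Add(-5, Add(-4, Mul(-1, 2))), 2)), 5) = Mul(Mul(I, Pow(2, Rational(1, 2))), 5) = Mul(5, I, Pow(2, Rational(1, 2)))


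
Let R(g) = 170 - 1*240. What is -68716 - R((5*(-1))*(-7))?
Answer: -68646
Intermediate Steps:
R(g) = -70 (R(g) = 170 - 240 = -70)
-68716 - R((5*(-1))*(-7)) = -68716 - 1*(-70) = -68716 + 70 = -68646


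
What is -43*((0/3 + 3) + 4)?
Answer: -301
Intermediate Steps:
-43*((0/3 + 3) + 4) = -43*(((⅓)*0 + 3) + 4) = -43*((0 + 3) + 4) = -43*(3 + 4) = -43*7 = -301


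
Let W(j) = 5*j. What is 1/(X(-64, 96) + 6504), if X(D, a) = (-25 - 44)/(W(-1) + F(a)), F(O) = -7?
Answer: 4/26039 ≈ 0.00015362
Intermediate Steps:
X(D, a) = 23/4 (X(D, a) = (-25 - 44)/(5*(-1) - 7) = -69/(-5 - 7) = -69/(-12) = -69*(-1/12) = 23/4)
1/(X(-64, 96) + 6504) = 1/(23/4 + 6504) = 1/(26039/4) = 4/26039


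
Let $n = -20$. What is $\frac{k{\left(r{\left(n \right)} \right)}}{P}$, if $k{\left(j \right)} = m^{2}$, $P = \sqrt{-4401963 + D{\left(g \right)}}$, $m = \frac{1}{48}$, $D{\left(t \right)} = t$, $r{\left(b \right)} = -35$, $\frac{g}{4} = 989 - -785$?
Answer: $- \frac{i \sqrt{4394867}}{10125773568} \approx - 2.0704 \cdot 10^{-7} i$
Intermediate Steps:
$g = 7096$ ($g = 4 \left(989 - -785\right) = 4 \left(989 + 785\right) = 4 \cdot 1774 = 7096$)
$m = \frac{1}{48} \approx 0.020833$
$P = i \sqrt{4394867}$ ($P = \sqrt{-4401963 + 7096} = \sqrt{-4394867} = i \sqrt{4394867} \approx 2096.4 i$)
$k{\left(j \right)} = \frac{1}{2304}$ ($k{\left(j \right)} = \left(\frac{1}{48}\right)^{2} = \frac{1}{2304}$)
$\frac{k{\left(r{\left(n \right)} \right)}}{P} = \frac{1}{2304 i \sqrt{4394867}} = \frac{\left(- \frac{1}{4394867}\right) i \sqrt{4394867}}{2304} = - \frac{i \sqrt{4394867}}{10125773568}$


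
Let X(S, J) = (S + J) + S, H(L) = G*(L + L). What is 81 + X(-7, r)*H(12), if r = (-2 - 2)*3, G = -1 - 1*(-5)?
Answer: -2415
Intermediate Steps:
G = 4 (G = -1 + 5 = 4)
H(L) = 8*L (H(L) = 4*(L + L) = 4*(2*L) = 8*L)
r = -12 (r = -4*3 = -12)
X(S, J) = J + 2*S (X(S, J) = (J + S) + S = J + 2*S)
81 + X(-7, r)*H(12) = 81 + (-12 + 2*(-7))*(8*12) = 81 + (-12 - 14)*96 = 81 - 26*96 = 81 - 2496 = -2415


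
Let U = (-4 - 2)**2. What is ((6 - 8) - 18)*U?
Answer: -720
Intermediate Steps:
U = 36 (U = (-6)**2 = 36)
((6 - 8) - 18)*U = ((6 - 8) - 18)*36 = (-2 - 18)*36 = -20*36 = -720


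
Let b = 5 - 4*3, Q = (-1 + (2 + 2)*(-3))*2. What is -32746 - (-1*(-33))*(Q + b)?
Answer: -31657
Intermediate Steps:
Q = -26 (Q = (-1 + 4*(-3))*2 = (-1 - 12)*2 = -13*2 = -26)
b = -7 (b = 5 - 12 = -7)
-32746 - (-1*(-33))*(Q + b) = -32746 - (-1*(-33))*(-26 - 7) = -32746 - 33*(-33) = -32746 - 1*(-1089) = -32746 + 1089 = -31657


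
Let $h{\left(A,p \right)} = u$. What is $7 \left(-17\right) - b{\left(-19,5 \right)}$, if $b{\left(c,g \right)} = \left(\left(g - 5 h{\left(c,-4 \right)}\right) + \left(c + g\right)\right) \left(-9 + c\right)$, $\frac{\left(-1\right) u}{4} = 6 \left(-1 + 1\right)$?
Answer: $-371$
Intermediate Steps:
$u = 0$ ($u = - 4 \cdot 6 \left(-1 + 1\right) = - 4 \cdot 6 \cdot 0 = \left(-4\right) 0 = 0$)
$h{\left(A,p \right)} = 0$
$b{\left(c,g \right)} = \left(-9 + c\right) \left(c + 2 g\right)$ ($b{\left(c,g \right)} = \left(\left(g - 0\right) + \left(c + g\right)\right) \left(-9 + c\right) = \left(\left(g + 0\right) + \left(c + g\right)\right) \left(-9 + c\right) = \left(g + \left(c + g\right)\right) \left(-9 + c\right) = \left(c + 2 g\right) \left(-9 + c\right) = \left(-9 + c\right) \left(c + 2 g\right)$)
$7 \left(-17\right) - b{\left(-19,5 \right)} = 7 \left(-17\right) - \left(\left(-19\right)^{2} - 90 - -171 + 2 \left(-19\right) 5\right) = -119 - \left(361 - 90 + 171 - 190\right) = -119 - 252 = -371$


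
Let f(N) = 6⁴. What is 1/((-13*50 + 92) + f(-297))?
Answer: 1/738 ≈ 0.0013550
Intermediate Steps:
f(N) = 1296
1/((-13*50 + 92) + f(-297)) = 1/((-13*50 + 92) + 1296) = 1/((-650 + 92) + 1296) = 1/(-558 + 1296) = 1/738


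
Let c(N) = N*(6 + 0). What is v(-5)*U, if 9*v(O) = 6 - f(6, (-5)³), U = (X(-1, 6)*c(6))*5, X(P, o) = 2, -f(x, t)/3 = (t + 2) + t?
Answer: -29520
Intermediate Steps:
f(x, t) = -6 - 6*t (f(x, t) = -3*((t + 2) + t) = -3*((2 + t) + t) = -3*(2 + 2*t) = -6 - 6*t)
c(N) = 6*N (c(N) = N*6 = 6*N)
U = 360 (U = (2*(6*6))*5 = (2*36)*5 = 72*5 = 360)
v(O) = -82 (v(O) = (6 - (-6 - 6*(-5)³))/9 = (6 - (-6 - 6*(-125)))/9 = (6 - (-6 + 750))/9 = (6 - 1*744)/9 = (6 - 744)/9 = (⅑)*(-738) = -82)
v(-5)*U = -82*360 = -29520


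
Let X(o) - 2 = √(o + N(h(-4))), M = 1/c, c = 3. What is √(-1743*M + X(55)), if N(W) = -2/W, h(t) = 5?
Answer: √(-14475 + 5*√1365)/5 ≈ 23.908*I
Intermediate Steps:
M = ⅓ (M = 1/3 = ⅓ ≈ 0.33333)
X(o) = 2 + √(-⅖ + o) (X(o) = 2 + √(o - 2/5) = 2 + √(o - 2*⅕) = 2 + √(o - ⅖) = 2 + √(-⅖ + o))
√(-1743*M + X(55)) = √(-1743*⅓ + (2 + √(-10 + 25*55)/5)) = √(-581 + (2 + √(-10 + 1375)/5)) = √(-581 + (2 + √1365/5)) = √(-579 + √1365/5)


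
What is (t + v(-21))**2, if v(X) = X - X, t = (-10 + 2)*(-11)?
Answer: 7744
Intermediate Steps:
t = 88 (t = -8*(-11) = 88)
v(X) = 0
(t + v(-21))**2 = (88 + 0)**2 = 88**2 = 7744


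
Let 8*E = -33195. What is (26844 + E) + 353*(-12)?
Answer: 147669/8 ≈ 18459.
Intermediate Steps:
E = -33195/8 (E = (⅛)*(-33195) = -33195/8 ≈ -4149.4)
(26844 + E) + 353*(-12) = (26844 - 33195/8) + 353*(-12) = 181557/8 - 4236 = 147669/8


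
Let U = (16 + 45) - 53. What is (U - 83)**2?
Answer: 5625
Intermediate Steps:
U = 8 (U = 61 - 53 = 8)
(U - 83)**2 = (8 - 83)**2 = (-75)**2 = 5625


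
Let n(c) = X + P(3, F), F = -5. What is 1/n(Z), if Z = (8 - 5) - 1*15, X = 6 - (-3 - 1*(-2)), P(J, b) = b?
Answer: 1/2 ≈ 0.50000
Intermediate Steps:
X = 7 (X = 6 - (-3 + 2) = 6 - 1*(-1) = 6 + 1 = 7)
Z = -12 (Z = 3 - 15 = -12)
n(c) = 2 (n(c) = 7 - 5 = 2)
1/n(Z) = 1/2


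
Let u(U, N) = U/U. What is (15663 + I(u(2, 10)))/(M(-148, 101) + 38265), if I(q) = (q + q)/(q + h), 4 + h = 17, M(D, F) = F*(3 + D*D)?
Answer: 4217/606004 ≈ 0.0069587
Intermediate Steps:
M(D, F) = F*(3 + D²)
h = 13 (h = -4 + 17 = 13)
u(U, N) = 1
I(q) = 2*q/(13 + q) (I(q) = (q + q)/(q + 13) = (2*q)/(13 + q) = 2*q/(13 + q))
(15663 + I(u(2, 10)))/(M(-148, 101) + 38265) = (15663 + 2*1/(13 + 1))/(101*(3 + (-148)²) + 38265) = (15663 + 2*1/14)/(101*(3 + 21904) + 38265) = (15663 + 2*1*(1/14))/(101*21907 + 38265) = (15663 + ⅐)/(2212607 + 38265) = (109642/7)/2250872 = (109642/7)*(1/2250872) = 4217/606004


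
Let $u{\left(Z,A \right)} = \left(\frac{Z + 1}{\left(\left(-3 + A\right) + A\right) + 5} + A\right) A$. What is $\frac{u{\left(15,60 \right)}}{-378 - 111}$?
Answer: $- \frac{73360}{9943} \approx -7.3781$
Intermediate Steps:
$u{\left(Z,A \right)} = A \left(A + \frac{1 + Z}{2 + 2 A}\right)$ ($u{\left(Z,A \right)} = \left(\frac{1 + Z}{\left(-3 + 2 A\right) + 5} + A\right) A = \left(\frac{1 + Z}{2 + 2 A} + A\right) A = \left(A + \frac{1 + Z}{2 + 2 A}\right) A = A \left(A + \frac{1 + Z}{2 + 2 A}\right)$)
$\frac{u{\left(15,60 \right)}}{-378 - 111} = \frac{\frac{1}{2} \cdot 60 \frac{1}{1 + 60} \left(1 + 15 + 2 \cdot 60 + 2 \cdot 60^{2}\right)}{-378 - 111} = \frac{\frac{1}{2} \cdot 60 \cdot \frac{1}{61} \left(1 + 15 + 120 + 2 \cdot 3600\right)}{-489} = \frac{1}{2} \cdot 60 \cdot \frac{1}{61} \left(1 + 15 + 120 + 7200\right) \left(- \frac{1}{489}\right) = \frac{1}{2} \cdot 60 \cdot \frac{1}{61} \cdot 7336 \left(- \frac{1}{489}\right) = \frac{220080}{61} \left(- \frac{1}{489}\right) = - \frac{73360}{9943}$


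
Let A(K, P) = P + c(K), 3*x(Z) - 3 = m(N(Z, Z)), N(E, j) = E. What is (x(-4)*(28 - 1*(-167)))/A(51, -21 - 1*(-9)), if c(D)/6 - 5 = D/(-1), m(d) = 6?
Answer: -65/32 ≈ -2.0313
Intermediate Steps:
x(Z) = 3 (x(Z) = 1 + (⅓)*6 = 1 + 2 = 3)
c(D) = 30 - 6*D (c(D) = 30 + 6*(D/(-1)) = 30 + 6*(D*(-1)) = 30 + 6*(-D) = 30 - 6*D)
A(K, P) = 30 + P - 6*K (A(K, P) = P + (30 - 6*K) = 30 + P - 6*K)
(x(-4)*(28 - 1*(-167)))/A(51, -21 - 1*(-9)) = (3*(28 - 1*(-167)))/(30 + (-21 - 1*(-9)) - 6*51) = (3*(28 + 167))/(30 + (-21 + 9) - 306) = (3*195)/(30 - 12 - 306) = 585/(-288) = 585*(-1/288) = -65/32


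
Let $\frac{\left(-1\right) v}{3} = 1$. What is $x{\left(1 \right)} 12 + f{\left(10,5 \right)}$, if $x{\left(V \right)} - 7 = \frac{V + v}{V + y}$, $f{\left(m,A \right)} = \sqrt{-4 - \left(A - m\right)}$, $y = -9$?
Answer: $88$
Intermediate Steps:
$f{\left(m,A \right)} = \sqrt{-4 + m - A}$
$v = -3$ ($v = \left(-3\right) 1 = -3$)
$x{\left(V \right)} = 7 + \frac{-3 + V}{-9 + V}$ ($x{\left(V \right)} = 7 + \frac{V - 3}{V - 9} = 7 + \frac{-3 + V}{-9 + V}$)
$x{\left(1 \right)} 12 + f{\left(10,5 \right)} = \frac{2 \left(-33 + 4 \cdot 1\right)}{-9 + 1} \cdot 12 + \sqrt{-4 + 10 - 5} = \frac{2 \left(-33 + 4\right)}{-8} \cdot 12 + \sqrt{-4 + 10 - 5} = 2 \left(- \frac{1}{8}\right) \left(-29\right) 12 + \sqrt{1} = \frac{29}{4} \cdot 12 + 1 = 87 + 1 = 88$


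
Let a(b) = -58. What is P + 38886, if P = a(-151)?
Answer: 38828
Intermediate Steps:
P = -58
P + 38886 = -58 + 38886 = 38828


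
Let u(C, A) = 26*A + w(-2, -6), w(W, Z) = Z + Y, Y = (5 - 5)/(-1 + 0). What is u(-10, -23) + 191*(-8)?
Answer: -2132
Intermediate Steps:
Y = 0 (Y = 0/(-1) = 0*(-1) = 0)
w(W, Z) = Z (w(W, Z) = Z + 0 = Z)
u(C, A) = -6 + 26*A (u(C, A) = 26*A - 6 = -6 + 26*A)
u(-10, -23) + 191*(-8) = (-6 + 26*(-23)) + 191*(-8) = (-6 - 598) - 1528 = -604 - 1528 = -2132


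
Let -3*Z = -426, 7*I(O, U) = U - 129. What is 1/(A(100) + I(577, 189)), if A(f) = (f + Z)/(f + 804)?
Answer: 3164/27967 ≈ 0.11313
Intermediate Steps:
I(O, U) = -129/7 + U/7 (I(O, U) = (U - 129)/7 = (-129 + U)/7 = -129/7 + U/7)
Z = 142 (Z = -⅓*(-426) = 142)
A(f) = (142 + f)/(804 + f) (A(f) = (f + 142)/(f + 804) = (142 + f)/(804 + f))
1/(A(100) + I(577, 189)) = 1/((142 + 100)/(804 + 100) + (-129/7 + (⅐)*189)) = 1/(242/904 + (-129/7 + 27)) = 1/((1/904)*242 + 60/7) = 1/(121/452 + 60/7) = 1/(27967/3164) = 3164/27967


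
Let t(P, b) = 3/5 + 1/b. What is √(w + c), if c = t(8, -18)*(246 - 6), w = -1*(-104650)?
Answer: √943026/3 ≈ 323.70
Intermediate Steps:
t(P, b) = ⅗ + 1/b (t(P, b) = 3*(⅕) + 1/b = ⅗ + 1/b)
w = 104650
c = 392/3 (c = (⅗ + 1/(-18))*(246 - 6) = (⅗ - 1/18)*240 = (49/90)*240 = 392/3 ≈ 130.67)
√(w + c) = √(104650 + 392/3) = √(314342/3) = √943026/3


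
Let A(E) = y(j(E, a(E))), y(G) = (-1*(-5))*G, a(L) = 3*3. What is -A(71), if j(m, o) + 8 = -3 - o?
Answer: 100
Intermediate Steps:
a(L) = 9
j(m, o) = -11 - o (j(m, o) = -8 + (-3 - o) = -11 - o)
y(G) = 5*G
A(E) = -100 (A(E) = 5*(-11 - 1*9) = 5*(-11 - 9) = 5*(-20) = -100)
-A(71) = -1*(-100) = 100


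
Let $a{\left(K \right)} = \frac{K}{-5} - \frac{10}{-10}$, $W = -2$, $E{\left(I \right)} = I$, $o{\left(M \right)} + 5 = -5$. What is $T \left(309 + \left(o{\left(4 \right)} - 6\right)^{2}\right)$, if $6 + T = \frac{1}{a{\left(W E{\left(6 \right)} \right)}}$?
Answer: $- \frac{54805}{17} \approx -3223.8$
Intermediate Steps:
$o{\left(M \right)} = -10$ ($o{\left(M \right)} = -5 - 5 = -10$)
$a{\left(K \right)} = 1 - \frac{K}{5}$ ($a{\left(K \right)} = K \left(- \frac{1}{5}\right) - -1 = - \frac{K}{5} + 1 = 1 - \frac{K}{5}$)
$T = - \frac{97}{17}$ ($T = -6 + \frac{1}{1 - \frac{\left(-2\right) 6}{5}} = -6 + \frac{1}{1 - - \frac{12}{5}} = -6 + \frac{1}{1 + \frac{12}{5}} = -6 + \frac{1}{\frac{17}{5}} = -6 + \frac{5}{17} = - \frac{97}{17} \approx -5.7059$)
$T \left(309 + \left(o{\left(4 \right)} - 6\right)^{2}\right) = - \frac{97 \left(309 + \left(-10 - 6\right)^{2}\right)}{17} = - \frac{97 \left(309 + \left(-16\right)^{2}\right)}{17} = - \frac{97 \left(309 + 256\right)}{17} = \left(- \frac{97}{17}\right) 565 = - \frac{54805}{17}$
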